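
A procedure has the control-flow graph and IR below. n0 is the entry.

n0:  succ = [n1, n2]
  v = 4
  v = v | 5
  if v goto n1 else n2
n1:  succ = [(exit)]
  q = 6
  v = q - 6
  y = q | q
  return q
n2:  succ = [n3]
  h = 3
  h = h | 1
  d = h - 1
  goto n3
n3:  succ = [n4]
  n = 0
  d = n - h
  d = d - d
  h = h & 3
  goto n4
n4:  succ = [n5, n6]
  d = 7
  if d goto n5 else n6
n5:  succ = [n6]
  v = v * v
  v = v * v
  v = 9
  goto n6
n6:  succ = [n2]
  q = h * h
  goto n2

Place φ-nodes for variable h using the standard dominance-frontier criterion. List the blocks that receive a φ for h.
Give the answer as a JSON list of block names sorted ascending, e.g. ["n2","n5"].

idom tree: n1←n0 n2←n0 n3←n2 n4←n3 n5←n4 n6←n4
Join-block Dom:
  n2: preds {n0,n6}: {n0} ∩ {n0,n2,n3,n4,n6} = {n0}; idom=n0
  n6: preds {n4,n5}: {n0,n2,n3,n4} ∩ {n0,n2,n3,n4,n5} = {n0,n2,n3,n4}; idom=n4

DF walk-up:
  join n2 pred n0: · stop@n0
  join n2 pred n6: n6→n4→n3→n2 stop@n0
  join n6 pred n4: · stop@n4
  join n6 pred n5: n5 stop@n4
  n0 → ∅
  n1 → ∅
  n2 → {n2}
  n3 → {n2}
  n4 → {n2}
  n5 → {n6}
  n6 → {n2}

φ for h: defs {n2,n3}
  DF⁺ = {n2}

Answer: ["n2"]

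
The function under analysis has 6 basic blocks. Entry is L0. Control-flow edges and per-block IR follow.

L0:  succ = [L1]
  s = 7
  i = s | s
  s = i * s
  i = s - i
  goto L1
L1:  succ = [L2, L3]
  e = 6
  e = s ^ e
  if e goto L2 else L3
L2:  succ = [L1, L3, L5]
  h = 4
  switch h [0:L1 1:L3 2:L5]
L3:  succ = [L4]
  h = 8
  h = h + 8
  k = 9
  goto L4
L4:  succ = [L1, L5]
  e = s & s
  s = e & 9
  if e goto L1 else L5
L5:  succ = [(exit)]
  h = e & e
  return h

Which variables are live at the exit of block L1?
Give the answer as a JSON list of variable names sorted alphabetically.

Answer: ["e", "s"]

Analysis:
Per-block:
  L0: def={i,s} ue=∅
  L1: def={e} ue={s}
  L2: def={h} ue=∅
  L3: def={h,k} ue=∅
  L4: def={e,s} ue={s}
  L5: def={h} ue={e}

Backward fixpoint:
  live L0: ∅→{s}
  live L1: {s}→{e,s}
  live L2: {e,s}→{e,s}
  live L3: {s}→{s}
  live L4: {s}→{e,s}
  live L5: {e}→∅

live-out(L1) = ["e", "s"]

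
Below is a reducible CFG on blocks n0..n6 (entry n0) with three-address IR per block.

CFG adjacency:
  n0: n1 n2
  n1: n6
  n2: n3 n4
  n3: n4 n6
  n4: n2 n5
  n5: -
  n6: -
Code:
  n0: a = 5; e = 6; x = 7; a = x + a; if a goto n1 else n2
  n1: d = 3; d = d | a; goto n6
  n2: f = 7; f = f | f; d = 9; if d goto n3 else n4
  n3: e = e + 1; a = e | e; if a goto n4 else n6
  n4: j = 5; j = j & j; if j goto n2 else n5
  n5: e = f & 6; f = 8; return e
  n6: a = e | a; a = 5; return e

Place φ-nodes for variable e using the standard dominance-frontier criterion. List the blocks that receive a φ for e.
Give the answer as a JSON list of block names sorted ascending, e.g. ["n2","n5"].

idom tree: n1←n0 n2←n0 n3←n2 n4←n2 n5←n4 n6←n0
Join-block Dom:
  n2: preds {n0,n4}: {n0} ∩ {n0,n2,n4} = {n0}; idom=n0
  n4: preds {n2,n3}: {n0,n2} ∩ {n0,n2,n3} = {n0,n2}; idom=n2
  n6: preds {n1,n3}: {n0,n1} ∩ {n0,n2,n3} = {n0}; idom=n0

Frontier:
  n2←n0: walk · to n0
  n2←n4: walk n4→n2 to n0
  n4←n2: walk · to n2
  n4←n3: walk n3 to n2
  n6←n1: walk n1 to n0
  n6←n3: walk n3→n2 to n0
  n0: DF=∅
  n1: DF={n6}
  n2: DF={n2,n6}
  n3: DF={n4,n6}
  n4: DF={n2}
  n5: DF=∅
  n6: DF=∅

φ for e: defs {n0,n3,n5}
  DF⁺ = {n2,n4,n6}

Answer: ["n2", "n4", "n6"]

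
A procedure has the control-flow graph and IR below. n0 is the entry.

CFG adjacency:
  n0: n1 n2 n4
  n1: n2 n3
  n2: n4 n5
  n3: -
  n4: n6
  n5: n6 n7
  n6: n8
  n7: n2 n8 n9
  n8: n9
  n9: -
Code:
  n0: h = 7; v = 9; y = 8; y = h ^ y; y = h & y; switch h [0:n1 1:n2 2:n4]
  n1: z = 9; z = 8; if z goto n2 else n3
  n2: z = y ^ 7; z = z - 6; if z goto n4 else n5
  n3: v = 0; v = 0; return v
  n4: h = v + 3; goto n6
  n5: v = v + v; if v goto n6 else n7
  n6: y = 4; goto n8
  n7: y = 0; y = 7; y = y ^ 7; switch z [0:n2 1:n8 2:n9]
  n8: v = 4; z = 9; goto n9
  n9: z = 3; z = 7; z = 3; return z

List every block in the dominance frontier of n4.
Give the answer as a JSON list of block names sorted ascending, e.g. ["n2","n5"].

idom tree: n1←n0 n2←n0 n3←n1 n4←n0 n5←n2 n6←n0 n7←n5 n8←n0 n9←n0
Dom at joins:
  n2: preds {n0,n1,n7}: {n0} ∩ {n0,n1} ∩ {n0,n2,n5,n7} = {n0}; idom=n0
  n4: preds {n0,n2}: {n0} ∩ {n0,n2} = {n0}; idom=n0
  n6: preds {n4,n5}: {n0,n4} ∩ {n0,n2,n5} = {n0}; idom=n0
  n8: preds {n6,n7}: {n0,n6} ∩ {n0,n2,n5,n7} = {n0}; idom=n0
  n9: preds {n7,n8}: {n0,n2,n5,n7} ∩ {n0,n8} = {n0}; idom=n0

DF derivation:
  join n2 pred n0: · stop@n0
  join n2 pred n1: n1 stop@n0
  join n2 pred n7: n7→n5→n2 stop@n0
  join n4 pred n0: · stop@n0
  join n4 pred n2: n2 stop@n0
  join n6 pred n4: n4 stop@n0
  join n6 pred n5: n5→n2 stop@n0
  join n8 pred n6: n6 stop@n0
  join n8 pred n7: n7→n5→n2 stop@n0
  join n9 pred n7: n7→n5→n2 stop@n0
  join n9 pred n8: n8 stop@n0
  DF(n0)=∅
  DF(n1)={n2}
  DF(n2)={n2,n4,n6,n8,n9}
  DF(n3)=∅
  DF(n4)={n6}
  DF(n5)={n2,n6,n8,n9}
  DF(n6)={n8}
  DF(n7)={n2,n8,n9}
  DF(n8)={n9}
  DF(n9)=∅

DF(n4) = ["n6"]

Answer: ["n6"]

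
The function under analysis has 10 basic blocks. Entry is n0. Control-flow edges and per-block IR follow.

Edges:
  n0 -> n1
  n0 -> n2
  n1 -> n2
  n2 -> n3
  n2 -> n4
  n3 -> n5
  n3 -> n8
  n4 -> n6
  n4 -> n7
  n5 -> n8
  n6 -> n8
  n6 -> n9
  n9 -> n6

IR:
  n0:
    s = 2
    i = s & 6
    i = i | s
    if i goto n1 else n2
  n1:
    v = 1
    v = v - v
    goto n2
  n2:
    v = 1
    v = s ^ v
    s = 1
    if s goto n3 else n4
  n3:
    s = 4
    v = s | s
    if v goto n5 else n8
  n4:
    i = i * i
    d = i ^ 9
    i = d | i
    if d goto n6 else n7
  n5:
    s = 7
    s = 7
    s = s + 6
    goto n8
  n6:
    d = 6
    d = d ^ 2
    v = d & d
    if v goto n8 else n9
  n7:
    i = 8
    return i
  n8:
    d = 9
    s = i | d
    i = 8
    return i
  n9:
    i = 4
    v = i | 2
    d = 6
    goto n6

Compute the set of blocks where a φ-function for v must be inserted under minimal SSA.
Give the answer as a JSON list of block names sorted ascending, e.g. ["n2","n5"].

Answer: ["n2", "n6", "n8"]

Analysis:
idom tree: n1←n0 n2←n0 n3←n2 n4←n2 n5←n3 n6←n4 n7←n4 n8←n2 n9←n6
Dom at joins:
  n2: preds {n0,n1}: {n0} ∩ {n0,n1} = {n0}; idom=n0
  n6: preds {n4,n9}: {n0,n2,n4} ∩ {n0,n2,n4,n6,n9} = {n0,n2,n4}; idom=n4
  n8: preds {n3,n5,n6}: {n0,n2,n3} ∩ {n0,n2,n3,n5} ∩ {n0,n2,n4,n6} = {n0,n2}; idom=n2

DF walk-up:
  join n2 pred n0: · stop@n0
  join n2 pred n1: n1 stop@n0
  join n6 pred n4: · stop@n4
  join n6 pred n9: n9→n6 stop@n4
  join n8 pred n3: n3 stop@n2
  join n8 pred n5: n5→n3 stop@n2
  join n8 pred n6: n6→n4 stop@n2
  n0: DF=∅
  n1: DF={n2}
  n2: DF=∅
  n3: DF={n8}
  n4: DF={n8}
  n5: DF={n8}
  n6: DF={n6,n8}
  n7: DF=∅
  n8: DF=∅
  n9: DF={n6}

φ for v: defs {n1,n2,n3,n6,n9}
  DF⁺ = {n2,n6,n8}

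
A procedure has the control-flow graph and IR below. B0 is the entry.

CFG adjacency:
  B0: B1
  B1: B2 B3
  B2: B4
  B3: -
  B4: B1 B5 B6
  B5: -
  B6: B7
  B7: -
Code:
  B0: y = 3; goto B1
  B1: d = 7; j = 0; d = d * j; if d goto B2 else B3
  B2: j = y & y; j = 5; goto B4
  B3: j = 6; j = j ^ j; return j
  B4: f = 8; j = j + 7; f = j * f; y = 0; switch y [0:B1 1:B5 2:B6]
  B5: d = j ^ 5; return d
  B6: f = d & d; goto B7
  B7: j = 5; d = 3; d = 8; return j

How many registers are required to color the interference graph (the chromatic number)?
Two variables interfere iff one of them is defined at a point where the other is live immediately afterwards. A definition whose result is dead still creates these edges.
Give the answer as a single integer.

Answer: 3

Derivation:
Block summaries:
  B0: {y} / ∅
  B1: {d,j} / ∅
  B2: {j} / {y}
  B3: {j} / ∅
  B4: {f,j,y} / {j}
  B5: {d} / {j}
  B6: {f} / {d}
  B7: {d,j} / ∅

Backward fixpoint:
  live B0: ∅→{y}
  live B1: {y}→{d,y}
  live B2: {d,y}→{d,j}
  live B3: ∅→∅
  live B4: {d,j}→{d,j,y}
  live B5: {j}→∅
  live B6: {d}→∅
  live B7: ∅→∅

Interfere edges:
  d: {f,j,y}
  f: {d,j}
  j: {d,f,y}
  y: {d,j}

Registers:
  {d,f,j} pairwise interfere (3-clique) ⇒ χ ≥ 3
  3-colouring: c0={d}  c1={j}  c2={f,y}
  χ = 3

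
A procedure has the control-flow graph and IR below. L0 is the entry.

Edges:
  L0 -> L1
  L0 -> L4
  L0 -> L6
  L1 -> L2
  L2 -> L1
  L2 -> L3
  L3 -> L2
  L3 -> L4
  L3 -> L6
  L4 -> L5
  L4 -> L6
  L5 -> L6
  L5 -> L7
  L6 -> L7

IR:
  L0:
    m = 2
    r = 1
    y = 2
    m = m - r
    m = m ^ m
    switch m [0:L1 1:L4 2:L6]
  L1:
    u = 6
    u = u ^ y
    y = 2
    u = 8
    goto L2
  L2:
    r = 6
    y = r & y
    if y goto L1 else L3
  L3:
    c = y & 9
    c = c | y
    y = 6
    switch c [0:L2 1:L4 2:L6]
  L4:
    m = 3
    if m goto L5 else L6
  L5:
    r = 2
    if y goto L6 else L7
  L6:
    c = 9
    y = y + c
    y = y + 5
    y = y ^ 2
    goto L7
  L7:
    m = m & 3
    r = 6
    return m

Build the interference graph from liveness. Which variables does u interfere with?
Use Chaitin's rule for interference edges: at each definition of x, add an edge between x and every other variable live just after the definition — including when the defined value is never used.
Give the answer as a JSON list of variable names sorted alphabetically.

Answer: ["m", "y"]

Working:
Per-block:
  L0: def={m,r,y} ue=∅
  L1: def={u,y} ue={y}
  L2: def={r,y} ue={y}
  L3: def={c,y} ue={y}
  L4: def={m} ue=∅
  L5: def={r} ue={y}
  L6: def={c,y} ue={y}
  L7: def={m,r} ue={m}

Liveness:
  live L0: ∅→{m,y}
  live L1: {m,y}→{m,y}
  live L2: {m,y}→{m,y}
  live L3: {m,y}→{m,y}
  live L4: {y}→{m,y}
  live L5: {m,y}→{m,y}
  live L6: {m,y}→{m}
  live L7: {m}→∅

Interfere edges:
  c: {m,y}
  m: {c,r,u,y}
  r: {m,y}
  u: {m,y}
  y: {c,m,r,u}

N(u) = ["m", "y"]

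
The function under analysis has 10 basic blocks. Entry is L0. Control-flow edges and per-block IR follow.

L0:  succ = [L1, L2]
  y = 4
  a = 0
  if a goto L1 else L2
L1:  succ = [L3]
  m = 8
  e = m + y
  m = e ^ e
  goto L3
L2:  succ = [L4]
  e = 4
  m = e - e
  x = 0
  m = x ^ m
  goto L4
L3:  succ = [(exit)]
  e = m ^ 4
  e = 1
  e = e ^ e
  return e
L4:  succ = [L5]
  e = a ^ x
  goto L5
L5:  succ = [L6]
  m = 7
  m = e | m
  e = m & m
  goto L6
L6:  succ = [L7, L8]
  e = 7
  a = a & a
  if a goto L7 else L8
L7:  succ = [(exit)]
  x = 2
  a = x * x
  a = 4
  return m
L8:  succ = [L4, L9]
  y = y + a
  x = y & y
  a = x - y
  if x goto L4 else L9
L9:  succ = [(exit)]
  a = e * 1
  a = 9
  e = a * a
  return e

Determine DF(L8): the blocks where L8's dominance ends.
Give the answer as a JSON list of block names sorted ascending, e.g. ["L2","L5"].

idom tree: L1←L0 L2←L0 L3←L1 L4←L2 L5←L4 L6←L5 L7←L6 L8←L6 L9←L8
Join-block Dom:
  L4: preds {L2,L8}: {L0,L2} ∩ {L0,L2,L4,L5,L6,L8} = {L0,L2}; idom=L2

DF derivation:
  join L4 pred L2: · stop@L2
  join L4 pred L8: L8→L6→L5→L4 stop@L2
  DF(L0)=∅
  DF(L1)=∅
  DF(L2)=∅
  DF(L3)=∅
  DF(L4)={L4}
  DF(L5)={L4}
  DF(L6)={L4}
  DF(L7)=∅
  DF(L8)={L4}
  DF(L9)=∅

DF(L8) = ["L4"]

Answer: ["L4"]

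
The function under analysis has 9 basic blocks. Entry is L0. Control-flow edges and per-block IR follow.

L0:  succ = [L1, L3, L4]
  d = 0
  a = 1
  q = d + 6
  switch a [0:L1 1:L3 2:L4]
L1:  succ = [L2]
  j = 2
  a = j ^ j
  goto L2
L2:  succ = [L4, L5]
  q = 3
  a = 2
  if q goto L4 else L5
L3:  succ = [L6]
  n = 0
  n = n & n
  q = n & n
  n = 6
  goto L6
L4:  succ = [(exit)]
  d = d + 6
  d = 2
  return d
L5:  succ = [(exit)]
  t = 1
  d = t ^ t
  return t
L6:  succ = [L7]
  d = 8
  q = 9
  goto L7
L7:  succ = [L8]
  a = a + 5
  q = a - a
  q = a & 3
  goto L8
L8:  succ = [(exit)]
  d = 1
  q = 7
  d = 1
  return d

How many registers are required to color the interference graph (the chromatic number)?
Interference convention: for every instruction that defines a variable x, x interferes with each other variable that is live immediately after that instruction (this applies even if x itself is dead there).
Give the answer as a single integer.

def/use:
  L0: def={a,d,q} ue=∅
  L1: def={a,j} ue=∅
  L2: def={a,q} ue=∅
  L3: def={n,q} ue=∅
  L4: def={d} ue={d}
  L5: def={d,t} ue=∅
  L6: def={d,q} ue=∅
  L7: def={a,q} ue={a}
  L8: def={d,q} ue=∅

Liveness:
  L0 li=∅ lo={a,d}
  L1 li={d} lo={d}
  L2 li={d} lo={d}
  L3 li={a} lo={a}
  L4 li={d} lo=∅
  L5 li=∅ lo=∅
  L6 li={a} lo={a}
  L7 li={a} lo=∅
  L8 li=∅ lo=∅

Interference:
  a — {d,n,q}
  d — {a,j,q,t}
  j — {d}
  n — {a}
  q — {a,d}
  t — {d}

Chromatic number:
  clique {a,d,q} ⇒ need ≥ 3
  assign a→R1 d→R0 j→R1 n→R0 q→R2 t→R1 — no edge inside a register ⇒ χ ≤ 3
  χ = 3

Answer: 3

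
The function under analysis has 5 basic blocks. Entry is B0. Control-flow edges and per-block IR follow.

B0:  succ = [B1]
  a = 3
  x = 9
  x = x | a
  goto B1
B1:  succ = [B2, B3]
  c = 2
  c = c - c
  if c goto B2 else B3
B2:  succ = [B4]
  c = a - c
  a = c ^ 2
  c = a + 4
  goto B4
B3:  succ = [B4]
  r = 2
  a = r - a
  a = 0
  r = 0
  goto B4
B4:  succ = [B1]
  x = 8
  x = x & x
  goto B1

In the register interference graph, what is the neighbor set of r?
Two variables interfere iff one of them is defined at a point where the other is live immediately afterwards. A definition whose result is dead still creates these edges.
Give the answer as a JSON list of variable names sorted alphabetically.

Answer: ["a"]

Analysis:
def/use:
  B0 def {a,x} use ∅
  B1 def {c} use ∅
  B2 def {a,c} use {a,c}
  B3 def {a,r} use {a}
  B4 def {x} use ∅

Live sets:
  B0: in=∅ out={a}
  B1: in={a} out={a,c}
  B2: in={a,c} out={a}
  B3: in={a} out={a}
  B4: in={a} out={a}

Conflict graph:
  a — {c,r,x}
  c — {a}
  r — {a}
  x — {a}

N(r) = ["a"]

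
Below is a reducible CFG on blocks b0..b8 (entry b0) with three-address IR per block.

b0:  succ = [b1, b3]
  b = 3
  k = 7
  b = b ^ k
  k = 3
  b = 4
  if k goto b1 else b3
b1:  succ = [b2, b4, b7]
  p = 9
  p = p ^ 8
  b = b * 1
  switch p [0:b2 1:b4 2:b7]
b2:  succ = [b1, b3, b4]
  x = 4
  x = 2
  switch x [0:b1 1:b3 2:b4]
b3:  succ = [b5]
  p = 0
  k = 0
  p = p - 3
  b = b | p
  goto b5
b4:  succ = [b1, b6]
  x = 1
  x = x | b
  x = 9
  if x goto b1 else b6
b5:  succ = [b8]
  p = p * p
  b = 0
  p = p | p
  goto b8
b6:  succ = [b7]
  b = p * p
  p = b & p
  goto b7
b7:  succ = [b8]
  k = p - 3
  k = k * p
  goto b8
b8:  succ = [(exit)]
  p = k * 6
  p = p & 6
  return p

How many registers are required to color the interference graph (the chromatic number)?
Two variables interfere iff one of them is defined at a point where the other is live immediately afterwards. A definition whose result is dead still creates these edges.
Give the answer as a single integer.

Per-block:
  b0: {b,k} / ∅
  b1: {b,p} / {b}
  b2: {x} / ∅
  b3: {b,k,p} / {b}
  b4: {x} / {b}
  b5: {b,p} / {p}
  b6: {b,p} / {p}
  b7: {k} / {p}
  b8: {p} / {k}

Backward fixpoint:
  b0 li=∅ lo={b}
  b1 li={b} lo={b,p}
  b2 li={b,p} lo={b,p}
  b3 li={b} lo={k,p}
  b4 li={b,p} lo={b,p}
  b5 li={k,p} lo={k}
  b6 li={p} lo={p}
  b7 li={p} lo={k}
  b8 li={k} lo=∅

Interference:
  b — {k,p,x}
  k — {b,p}
  p — {b,k,x}
  x — {b,p}

Colouring:
  clique {b,k,p} ⇒ need ≥ 3
  assign b→R0 k→R2 p→R1 x→R2 — no edge inside a register ⇒ χ ≤ 3
  χ = 3

Answer: 3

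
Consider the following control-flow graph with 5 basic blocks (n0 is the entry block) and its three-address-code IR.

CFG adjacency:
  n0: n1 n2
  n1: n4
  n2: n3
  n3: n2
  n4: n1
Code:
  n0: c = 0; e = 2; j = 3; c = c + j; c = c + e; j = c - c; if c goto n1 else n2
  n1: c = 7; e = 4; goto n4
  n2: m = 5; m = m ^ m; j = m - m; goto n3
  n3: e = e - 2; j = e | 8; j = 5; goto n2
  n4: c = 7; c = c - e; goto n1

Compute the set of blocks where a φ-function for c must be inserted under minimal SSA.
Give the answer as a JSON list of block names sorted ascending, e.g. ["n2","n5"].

idom tree: n1←n0 n2←n0 n3←n2 n4←n1
Dom at joins:
  n1: preds {n0,n4}: {n0} ∩ {n0,n1,n4} = {n0}; idom=n0
  n2: preds {n0,n3}: {n0} ∩ {n0,n2,n3} = {n0}; idom=n0

Frontier:
  join n1 pred n0: · stop@n0
  join n1 pred n4: n4→n1 stop@n0
  join n2 pred n0: · stop@n0
  join n2 pred n3: n3→n2 stop@n0
  n0 → ∅
  n1 → {n1}
  n2 → {n2}
  n3 → {n2}
  n4 → {n1}

φ for c: defs {n0,n1,n4}
  DF⁺ = {n1}

Answer: ["n1"]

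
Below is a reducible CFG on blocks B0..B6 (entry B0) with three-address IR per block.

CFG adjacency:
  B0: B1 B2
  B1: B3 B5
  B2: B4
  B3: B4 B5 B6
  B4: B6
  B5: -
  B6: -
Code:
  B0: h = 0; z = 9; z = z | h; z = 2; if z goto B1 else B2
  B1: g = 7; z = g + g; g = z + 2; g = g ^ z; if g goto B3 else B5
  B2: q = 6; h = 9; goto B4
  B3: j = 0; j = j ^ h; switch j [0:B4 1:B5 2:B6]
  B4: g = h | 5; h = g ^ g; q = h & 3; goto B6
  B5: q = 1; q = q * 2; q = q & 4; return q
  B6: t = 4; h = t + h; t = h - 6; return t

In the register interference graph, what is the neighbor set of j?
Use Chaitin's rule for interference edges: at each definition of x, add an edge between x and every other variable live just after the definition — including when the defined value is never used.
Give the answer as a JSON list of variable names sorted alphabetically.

Answer: ["h"]

Analysis:
Block summaries:
  B0 def {h,z} use ∅
  B1 def {g,z} use ∅
  B2 def {h,q} use ∅
  B3 def {j} use {h}
  B4 def {g,h,q} use {h}
  B5 def {q} use ∅
  B6 def {h,t} use {h}

Live sets:
  live B0: ∅→{h}
  live B1: {h}→{h}
  live B2: ∅→{h}
  live B3: {h}→{h}
  live B4: {h}→{h}
  live B5: ∅→∅
  live B6: {h}→∅

Conflict graph:
  g — {h,z}
  h — {g,j,q,t,z}
  j — {h}
  q — {h}
  t — {h}
  z — {g,h}

N(j) = ["h"]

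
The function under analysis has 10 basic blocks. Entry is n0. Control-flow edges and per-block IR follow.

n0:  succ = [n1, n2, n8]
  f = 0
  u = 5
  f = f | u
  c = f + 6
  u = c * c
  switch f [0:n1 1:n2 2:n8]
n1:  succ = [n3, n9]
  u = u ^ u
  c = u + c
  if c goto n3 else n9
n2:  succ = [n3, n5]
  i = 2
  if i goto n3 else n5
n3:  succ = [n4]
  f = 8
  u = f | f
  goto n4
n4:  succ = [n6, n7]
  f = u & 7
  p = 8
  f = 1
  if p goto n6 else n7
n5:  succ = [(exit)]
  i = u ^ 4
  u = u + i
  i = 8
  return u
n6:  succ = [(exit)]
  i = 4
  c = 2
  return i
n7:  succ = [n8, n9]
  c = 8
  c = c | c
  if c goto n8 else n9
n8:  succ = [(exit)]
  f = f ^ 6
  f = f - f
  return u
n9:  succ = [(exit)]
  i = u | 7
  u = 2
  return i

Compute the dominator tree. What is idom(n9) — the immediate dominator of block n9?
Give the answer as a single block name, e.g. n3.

Answer: n0

Derivation:
idom tree: n1←n0 n2←n0 n3←n0 n4←n3 n5←n2 n6←n4 n7←n4 n8←n0 n9←n0
Dom at joins:
  n3: preds {n1,n2}: {n0,n1} ∩ {n0,n2} = {n0}; idom=n0
  n8: preds {n0,n7}: {n0} ∩ {n0,n3,n4,n7} = {n0}; idom=n0
  n9: preds {n1,n7}: {n0,n1} ∩ {n0,n3,n4,n7} = {n0}; idom=n0

idom(n9) = n0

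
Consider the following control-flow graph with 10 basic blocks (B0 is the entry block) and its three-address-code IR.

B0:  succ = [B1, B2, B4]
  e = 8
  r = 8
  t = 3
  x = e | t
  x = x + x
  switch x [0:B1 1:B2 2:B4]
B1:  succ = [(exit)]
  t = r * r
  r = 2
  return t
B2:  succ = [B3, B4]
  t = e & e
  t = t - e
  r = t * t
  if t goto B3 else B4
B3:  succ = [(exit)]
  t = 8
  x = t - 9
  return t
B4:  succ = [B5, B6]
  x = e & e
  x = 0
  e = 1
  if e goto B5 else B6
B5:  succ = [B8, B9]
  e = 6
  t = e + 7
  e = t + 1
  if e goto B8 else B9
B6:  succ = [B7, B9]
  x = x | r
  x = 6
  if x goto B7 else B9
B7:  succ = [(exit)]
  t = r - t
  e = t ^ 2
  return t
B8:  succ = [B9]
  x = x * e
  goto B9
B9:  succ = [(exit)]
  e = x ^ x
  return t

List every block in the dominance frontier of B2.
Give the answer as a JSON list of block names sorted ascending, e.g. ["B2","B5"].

Answer: ["B4"]

Working:
idom tree: B1←B0 B2←B0 B3←B2 B4←B0 B5←B4 B6←B4 B7←B6 B8←B5 B9←B4
Dom∩ at merges:
  B4: preds {B0,B2}: {B0} ∩ {B0,B2} = {B0}; idom=B0
  B9: preds {B5,B6,B8}: {B0,B4,B5} ∩ {B0,B4,B6} ∩ {B0,B4,B5,B8} = {B0,B4}; idom=B4

DF walk-up:
  join B4 pred B0: · stop@B0
  join B4 pred B2: B2 stop@B0
  join B9 pred B5: B5 stop@B4
  join B9 pred B6: B6 stop@B4
  join B9 pred B8: B8→B5 stop@B4
  B0: DF=∅
  B1: DF=∅
  B2: DF={B4}
  B3: DF=∅
  B4: DF=∅
  B5: DF={B9}
  B6: DF={B9}
  B7: DF=∅
  B8: DF={B9}
  B9: DF=∅

DF(B2) = ["B4"]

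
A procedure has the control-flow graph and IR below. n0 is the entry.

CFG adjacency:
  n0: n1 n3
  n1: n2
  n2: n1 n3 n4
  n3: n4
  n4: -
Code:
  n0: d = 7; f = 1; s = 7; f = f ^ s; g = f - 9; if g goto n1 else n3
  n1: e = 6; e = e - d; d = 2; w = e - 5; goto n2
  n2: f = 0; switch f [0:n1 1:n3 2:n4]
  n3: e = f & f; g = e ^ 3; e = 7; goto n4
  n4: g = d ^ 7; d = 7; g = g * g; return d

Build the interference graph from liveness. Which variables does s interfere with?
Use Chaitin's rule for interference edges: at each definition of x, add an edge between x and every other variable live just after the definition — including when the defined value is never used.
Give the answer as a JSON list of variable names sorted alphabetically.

Per-block:
  n0: def={d,f,g,s} ue=∅
  n1: def={d,e,w} ue={d}
  n2: def={f} ue=∅
  n3: def={e,g} ue={f}
  n4: def={d,g} ue={d}

Live sets:
  live n0: ∅→{d,f}
  live n1: {d}→{d}
  live n2: {d}→{d,f}
  live n3: {d,f}→{d}
  live n4: {d}→∅

Conflict graph:
  d↔{e,f,g,s,w}
  e↔{d}
  f↔{d,g,s}
  g↔{d,f}
  s↔{d,f}
  w↔{d}

N(s) = ["d", "f"]

Answer: ["d", "f"]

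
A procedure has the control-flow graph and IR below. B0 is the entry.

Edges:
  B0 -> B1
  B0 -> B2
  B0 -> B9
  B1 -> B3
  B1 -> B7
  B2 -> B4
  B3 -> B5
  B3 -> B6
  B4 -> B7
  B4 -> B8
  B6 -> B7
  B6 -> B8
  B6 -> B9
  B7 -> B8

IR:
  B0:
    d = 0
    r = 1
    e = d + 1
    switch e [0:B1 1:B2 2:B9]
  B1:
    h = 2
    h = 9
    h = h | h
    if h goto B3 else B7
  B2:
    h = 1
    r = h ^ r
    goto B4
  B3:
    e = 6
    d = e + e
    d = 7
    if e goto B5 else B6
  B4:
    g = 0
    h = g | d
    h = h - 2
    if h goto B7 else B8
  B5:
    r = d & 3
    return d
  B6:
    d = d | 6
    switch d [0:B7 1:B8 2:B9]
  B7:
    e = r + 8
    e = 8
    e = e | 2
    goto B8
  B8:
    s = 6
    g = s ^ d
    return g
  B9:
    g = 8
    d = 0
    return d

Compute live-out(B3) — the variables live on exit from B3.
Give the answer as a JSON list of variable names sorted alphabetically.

Answer: ["d", "r"]

Derivation:
Per-block:
  B0: {d,e,r} / ∅
  B1: {h} / ∅
  B2: {h,r} / {r}
  B3: {d,e} / ∅
  B4: {g,h} / {d}
  B5: {r} / {d}
  B6: {d} / {d}
  B7: {e} / {r}
  B8: {g,s} / {d}
  B9: {d,g} / ∅

Liveness:
  live B0: ∅→{d,r}
  live B1: {d,r}→{d,r}
  live B2: {d,r}→{d,r}
  live B3: {r}→{d,r}
  live B4: {d,r}→{d,r}
  live B5: {d}→∅
  live B6: {d,r}→{d,r}
  live B7: {d,r}→{d}
  live B8: {d}→∅
  live B9: ∅→∅

live-out(B3) = ["d", "r"]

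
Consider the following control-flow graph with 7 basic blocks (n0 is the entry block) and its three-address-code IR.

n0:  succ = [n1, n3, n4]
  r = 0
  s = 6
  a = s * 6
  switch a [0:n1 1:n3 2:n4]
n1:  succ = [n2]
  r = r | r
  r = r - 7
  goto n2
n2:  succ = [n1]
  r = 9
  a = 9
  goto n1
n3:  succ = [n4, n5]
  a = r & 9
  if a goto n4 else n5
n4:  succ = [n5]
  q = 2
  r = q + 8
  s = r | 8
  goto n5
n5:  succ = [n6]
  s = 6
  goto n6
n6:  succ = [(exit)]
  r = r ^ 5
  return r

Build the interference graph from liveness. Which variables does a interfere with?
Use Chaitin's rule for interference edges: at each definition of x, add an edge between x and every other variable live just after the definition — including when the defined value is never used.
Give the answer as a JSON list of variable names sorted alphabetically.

Per-block:
  n0: {a,r,s} / ∅
  n1: {r} / {r}
  n2: {a,r} / ∅
  n3: {a} / {r}
  n4: {q,r,s} / ∅
  n5: {s} / ∅
  n6: {r} / {r}

Backward fixpoint:
  live n0: ∅→{r}
  live n1: {r}→∅
  live n2: ∅→{r}
  live n3: {r}→{r}
  live n4: ∅→{r}
  live n5: {r}→{r}
  live n6: {r}→∅

Conflict graph:
  a↔{r}
  q↔∅
  r↔{a,s}
  s↔{r}

N(a) = ["r"]

Answer: ["r"]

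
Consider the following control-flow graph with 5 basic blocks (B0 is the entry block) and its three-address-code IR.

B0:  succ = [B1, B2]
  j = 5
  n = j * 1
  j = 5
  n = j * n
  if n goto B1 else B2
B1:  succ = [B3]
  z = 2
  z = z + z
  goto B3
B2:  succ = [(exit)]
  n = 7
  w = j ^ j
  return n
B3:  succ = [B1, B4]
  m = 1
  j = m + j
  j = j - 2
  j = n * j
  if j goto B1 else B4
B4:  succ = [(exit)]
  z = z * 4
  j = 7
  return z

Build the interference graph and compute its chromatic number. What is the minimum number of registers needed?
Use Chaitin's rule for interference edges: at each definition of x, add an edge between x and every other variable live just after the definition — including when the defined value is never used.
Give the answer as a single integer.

Answer: 4

Analysis:
Block summaries:
  B0: def={j,n} ue=∅
  B1: def={z} ue=∅
  B2: def={n,w} ue={j}
  B3: def={j,m} ue={j,n}
  B4: def={j,z} ue={z}

Live sets:
  live B0: ∅→{j,n}
  live B1: {j,n}→{j,n,z}
  live B2: {j}→∅
  live B3: {j,n,z}→{j,n,z}
  live B4: {z}→∅

Conflict graph:
  j↔{m,n,z}
  m↔{j,n,z}
  n↔{j,m,w,z}
  w↔{n}
  z↔{j,m,n}

Chromatic number:
  {j,m,n,z} pairwise interfere (4-clique) ⇒ χ ≥ 4
  assign j→R1 m→R2 n→R0 w→R1 z→R3 — no edge inside a register ⇒ χ ≤ 4
  χ = 4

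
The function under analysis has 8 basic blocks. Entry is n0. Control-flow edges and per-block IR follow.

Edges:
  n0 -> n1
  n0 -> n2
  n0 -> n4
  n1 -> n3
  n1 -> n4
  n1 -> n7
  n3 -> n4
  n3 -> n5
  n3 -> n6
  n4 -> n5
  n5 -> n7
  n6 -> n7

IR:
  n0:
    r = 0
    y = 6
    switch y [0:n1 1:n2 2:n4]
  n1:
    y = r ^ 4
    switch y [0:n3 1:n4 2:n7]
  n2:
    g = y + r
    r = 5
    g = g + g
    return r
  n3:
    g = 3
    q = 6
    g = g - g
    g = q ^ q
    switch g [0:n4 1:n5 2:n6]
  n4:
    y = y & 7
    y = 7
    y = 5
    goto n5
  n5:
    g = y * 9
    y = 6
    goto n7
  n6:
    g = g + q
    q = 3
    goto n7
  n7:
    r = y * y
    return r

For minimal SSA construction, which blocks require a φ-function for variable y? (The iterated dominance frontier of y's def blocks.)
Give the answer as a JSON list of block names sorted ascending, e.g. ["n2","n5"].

idom tree: n1←n0 n2←n0 n3←n1 n4←n0 n5←n0 n6←n3 n7←n0
Join-block Dom:
  n4: preds {n0,n1,n3}: {n0} ∩ {n0,n1} ∩ {n0,n1,n3} = {n0}; idom=n0
  n5: preds {n3,n4}: {n0,n1,n3} ∩ {n0,n4} = {n0}; idom=n0
  n7: preds {n1,n5,n6}: {n0,n1} ∩ {n0,n5} ∩ {n0,n1,n3,n6} = {n0}; idom=n0

Frontier:
  n4←n0: walk · to n0
  n4←n1: walk n1 to n0
  n4←n3: walk n3→n1 to n0
  n5←n3: walk n3→n1 to n0
  n5←n4: walk n4 to n0
  n7←n1: walk n1 to n0
  n7←n5: walk n5 to n0
  n7←n6: walk n6→n3→n1 to n0
  n0 → ∅
  n1 → {n4,n5,n7}
  n2 → ∅
  n3 → {n4,n5,n7}
  n4 → {n5}
  n5 → {n7}
  n6 → {n7}
  n7 → ∅

φ for y: defs {n0,n1,n4,n5}
  DF⁺ = {n4,n5,n7}

Answer: ["n4", "n5", "n7"]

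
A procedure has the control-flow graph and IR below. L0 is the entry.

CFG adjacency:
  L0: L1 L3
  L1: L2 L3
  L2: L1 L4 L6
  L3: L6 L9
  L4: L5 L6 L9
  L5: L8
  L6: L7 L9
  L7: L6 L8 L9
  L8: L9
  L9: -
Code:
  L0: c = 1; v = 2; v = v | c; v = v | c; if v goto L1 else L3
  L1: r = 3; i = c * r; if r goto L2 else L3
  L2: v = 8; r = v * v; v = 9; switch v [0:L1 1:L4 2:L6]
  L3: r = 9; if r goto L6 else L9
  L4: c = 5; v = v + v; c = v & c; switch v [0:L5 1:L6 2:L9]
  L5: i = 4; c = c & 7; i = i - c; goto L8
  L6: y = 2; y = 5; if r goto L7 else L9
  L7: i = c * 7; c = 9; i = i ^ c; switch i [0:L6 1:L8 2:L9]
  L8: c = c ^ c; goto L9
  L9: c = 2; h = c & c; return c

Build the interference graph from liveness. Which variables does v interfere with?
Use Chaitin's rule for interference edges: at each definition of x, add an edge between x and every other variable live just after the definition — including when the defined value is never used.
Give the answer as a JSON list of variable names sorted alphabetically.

Answer: ["c", "r"]

Analysis:
Block summaries:
  L0: {c,v} / ∅
  L1: {i,r} / {c}
  L2: {r,v} / ∅
  L3: {r} / ∅
  L4: {c,v} / {v}
  L5: {c,i} / {c}
  L6: {y} / {r}
  L7: {c,i} / {c}
  L8: {c} / {c}
  L9: {c,h} / ∅

Live sets:
  live L0: ∅→{c}
  live L1: {c}→{c}
  live L2: {c}→{c,r,v}
  live L3: {c}→{c,r}
  live L4: {r,v}→{c,r}
  live L5: {c}→{c}
  live L6: {c,r}→{c,r}
  live L7: {c,r}→{c,r}
  live L8: {c}→∅
  live L9: ∅→∅

Conflict graph:
  c: {h,i,r,v,y}
  h: {c}
  i: {c,r}
  r: {c,i,v,y}
  v: {c,r}
  y: {c,r}

N(v) = ["c", "r"]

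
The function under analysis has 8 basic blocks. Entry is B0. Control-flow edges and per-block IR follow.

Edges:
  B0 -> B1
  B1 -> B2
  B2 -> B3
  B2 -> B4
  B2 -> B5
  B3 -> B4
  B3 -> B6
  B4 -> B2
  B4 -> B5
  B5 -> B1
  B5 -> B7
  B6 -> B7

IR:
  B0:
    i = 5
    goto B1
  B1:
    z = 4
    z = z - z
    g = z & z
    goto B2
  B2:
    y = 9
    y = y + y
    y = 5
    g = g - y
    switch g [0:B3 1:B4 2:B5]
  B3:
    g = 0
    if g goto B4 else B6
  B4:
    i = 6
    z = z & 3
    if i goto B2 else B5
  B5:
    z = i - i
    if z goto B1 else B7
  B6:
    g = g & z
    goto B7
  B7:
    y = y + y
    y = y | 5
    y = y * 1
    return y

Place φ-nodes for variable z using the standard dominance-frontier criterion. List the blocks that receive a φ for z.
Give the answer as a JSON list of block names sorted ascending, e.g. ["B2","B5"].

idom tree: B1←B0 B2←B1 B3←B2 B4←B2 B5←B2 B6←B3 B7←B2
Join-block Dom:
  B1: preds {B0,B5}: {B0} ∩ {B0,B1,B2,B5} = {B0}; idom=B0
  B2: preds {B1,B4}: {B0,B1} ∩ {B0,B1,B2,B4} = {B0,B1}; idom=B1
  B4: preds {B2,B3}: {B0,B1,B2} ∩ {B0,B1,B2,B3} = {B0,B1,B2}; idom=B2
  B5: preds {B2,B4}: {B0,B1,B2} ∩ {B0,B1,B2,B4} = {B0,B1,B2}; idom=B2
  B7: preds {B5,B6}: {B0,B1,B2,B5} ∩ {B0,B1,B2,B3,B6} = {B0,B1,B2}; idom=B2

DF walk-up:
  join B1 pred B0: · stop@B0
  join B1 pred B5: B5→B2→B1 stop@B0
  join B2 pred B1: · stop@B1
  join B2 pred B4: B4→B2 stop@B1
  join B4 pred B2: · stop@B2
  join B4 pred B3: B3 stop@B2
  join B5 pred B2: · stop@B2
  join B5 pred B4: B4 stop@B2
  join B7 pred B5: B5 stop@B2
  join B7 pred B6: B6→B3 stop@B2
  B0: DF=∅
  B1: DF={B1}
  B2: DF={B1,B2}
  B3: DF={B4,B7}
  B4: DF={B2,B5}
  B5: DF={B1,B7}
  B6: DF={B7}
  B7: DF=∅

φ for z: defs {B1,B4,B5}
  DF⁺ = {B1,B2,B5,B7}

Answer: ["B1", "B2", "B5", "B7"]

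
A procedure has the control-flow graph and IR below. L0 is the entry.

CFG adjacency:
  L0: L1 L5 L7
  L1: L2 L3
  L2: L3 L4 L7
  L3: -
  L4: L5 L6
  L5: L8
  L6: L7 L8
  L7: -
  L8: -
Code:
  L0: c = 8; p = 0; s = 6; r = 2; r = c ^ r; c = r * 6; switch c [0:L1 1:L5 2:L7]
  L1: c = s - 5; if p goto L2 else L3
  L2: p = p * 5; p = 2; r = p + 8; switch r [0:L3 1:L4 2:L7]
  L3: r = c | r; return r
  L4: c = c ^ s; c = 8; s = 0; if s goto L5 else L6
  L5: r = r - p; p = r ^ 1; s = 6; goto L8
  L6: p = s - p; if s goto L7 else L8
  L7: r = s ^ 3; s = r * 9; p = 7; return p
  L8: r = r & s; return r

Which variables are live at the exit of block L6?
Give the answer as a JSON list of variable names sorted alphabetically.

Block summaries:
  L0: def={c,p,r,s} ue=∅
  L1: def={c} ue={p,s}
  L2: def={p,r} ue={p}
  L3: def={r} ue={c,r}
  L4: def={c,s} ue={c,s}
  L5: def={p,r,s} ue={p,r}
  L6: def={p} ue={p,s}
  L7: def={p,r,s} ue={s}
  L8: def={r} ue={r,s}

Liveness:
  L0 li=∅ lo={p,r,s}
  L1 li={p,r,s} lo={c,p,r,s}
  L2 li={c,p,s} lo={c,p,r,s}
  L3 li={c,r} lo=∅
  L4 li={c,p,r,s} lo={p,r,s}
  L5 li={p,r} lo={r,s}
  L6 li={p,r,s} lo={r,s}
  L7 li={s} lo=∅
  L8 li={r,s} lo=∅

live-out(L6) = ["r", "s"]

Answer: ["r", "s"]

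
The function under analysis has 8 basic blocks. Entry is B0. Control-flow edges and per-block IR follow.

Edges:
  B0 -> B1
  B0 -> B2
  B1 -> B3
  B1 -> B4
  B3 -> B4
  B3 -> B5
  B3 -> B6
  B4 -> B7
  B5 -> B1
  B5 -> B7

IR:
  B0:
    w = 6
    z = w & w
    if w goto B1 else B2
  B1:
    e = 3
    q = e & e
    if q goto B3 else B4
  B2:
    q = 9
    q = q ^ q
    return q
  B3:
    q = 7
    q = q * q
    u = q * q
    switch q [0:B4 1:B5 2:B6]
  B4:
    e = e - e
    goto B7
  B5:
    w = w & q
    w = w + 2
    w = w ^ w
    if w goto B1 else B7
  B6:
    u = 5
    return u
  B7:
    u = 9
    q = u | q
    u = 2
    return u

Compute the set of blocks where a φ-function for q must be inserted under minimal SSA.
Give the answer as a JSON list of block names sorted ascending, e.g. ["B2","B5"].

Answer: ["B1", "B4", "B7"]

Analysis:
idom tree: B1←B0 B2←B0 B3←B1 B4←B1 B5←B3 B6←B3 B7←B1
Dom at joins:
  B1: preds {B0,B5}: {B0} ∩ {B0,B1,B3,B5} = {B0}; idom=B0
  B4: preds {B1,B3}: {B0,B1} ∩ {B0,B1,B3} = {B0,B1}; idom=B1
  B7: preds {B4,B5}: {B0,B1,B4} ∩ {B0,B1,B3,B5} = {B0,B1}; idom=B1

DF walk-up:
  join B1 pred B0: · stop@B0
  join B1 pred B5: B5→B3→B1 stop@B0
  join B4 pred B1: · stop@B1
  join B4 pred B3: B3 stop@B1
  join B7 pred B4: B4 stop@B1
  join B7 pred B5: B5→B3 stop@B1
  DF(B0)=∅
  DF(B1)={B1}
  DF(B2)=∅
  DF(B3)={B1,B4,B7}
  DF(B4)={B7}
  DF(B5)={B1,B7}
  DF(B6)=∅
  DF(B7)=∅

φ for q: defs {B1,B2,B3,B7}
  DF⁺ = {B1,B4,B7}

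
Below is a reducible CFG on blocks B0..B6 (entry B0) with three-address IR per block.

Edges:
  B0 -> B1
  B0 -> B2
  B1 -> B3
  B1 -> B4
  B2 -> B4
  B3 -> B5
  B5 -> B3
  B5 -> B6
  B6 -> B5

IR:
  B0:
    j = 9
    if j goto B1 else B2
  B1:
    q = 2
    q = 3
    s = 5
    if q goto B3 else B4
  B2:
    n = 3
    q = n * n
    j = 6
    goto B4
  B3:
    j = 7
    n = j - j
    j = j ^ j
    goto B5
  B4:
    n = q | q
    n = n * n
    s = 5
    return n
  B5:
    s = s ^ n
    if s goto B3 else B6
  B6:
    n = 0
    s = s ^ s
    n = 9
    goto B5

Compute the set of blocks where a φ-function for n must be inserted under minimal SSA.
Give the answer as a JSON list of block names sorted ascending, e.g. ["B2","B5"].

idom tree: B1←B0 B2←B0 B3←B1 B4←B0 B5←B3 B6←B5
Dom∩ at merges:
  B3: preds {B1,B5}: {B0,B1} ∩ {B0,B1,B3,B5} = {B0,B1}; idom=B1
  B4: preds {B1,B2}: {B0,B1} ∩ {B0,B2} = {B0}; idom=B0
  B5: preds {B3,B6}: {B0,B1,B3} ∩ {B0,B1,B3,B5,B6} = {B0,B1,B3}; idom=B3

DF walk-up:
  join B3 pred B1: · stop@B1
  join B3 pred B5: B5→B3 stop@B1
  join B4 pred B1: B1 stop@B0
  join B4 pred B2: B2 stop@B0
  join B5 pred B3: · stop@B3
  join B5 pred B6: B6→B5 stop@B3
  B0 → ∅
  B1 → {B4}
  B2 → {B4}
  B3 → {B3}
  B4 → ∅
  B5 → {B3,B5}
  B6 → {B5}

φ for n: defs {B2,B3,B4,B6}
  DF⁺ = {B3,B4,B5}

Answer: ["B3", "B4", "B5"]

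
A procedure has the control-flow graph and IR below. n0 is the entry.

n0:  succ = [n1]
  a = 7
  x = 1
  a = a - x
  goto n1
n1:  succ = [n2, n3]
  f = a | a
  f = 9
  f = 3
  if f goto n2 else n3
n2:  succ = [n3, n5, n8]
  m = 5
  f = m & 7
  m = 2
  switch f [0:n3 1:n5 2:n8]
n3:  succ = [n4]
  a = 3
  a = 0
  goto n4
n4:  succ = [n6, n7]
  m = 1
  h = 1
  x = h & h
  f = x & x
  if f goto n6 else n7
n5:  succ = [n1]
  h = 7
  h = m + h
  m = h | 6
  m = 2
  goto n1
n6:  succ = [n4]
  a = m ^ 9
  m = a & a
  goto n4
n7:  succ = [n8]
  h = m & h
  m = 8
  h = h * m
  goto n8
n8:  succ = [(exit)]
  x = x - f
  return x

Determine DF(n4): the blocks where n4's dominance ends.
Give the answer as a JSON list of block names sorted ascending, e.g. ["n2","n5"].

idom tree: n1←n0 n2←n1 n3←n1 n4←n3 n5←n2 n6←n4 n7←n4 n8←n1
Dom∩ at merges:
  n1: preds {n0,n5}: {n0} ∩ {n0,n1,n2,n5} = {n0}; idom=n0
  n3: preds {n1,n2}: {n0,n1} ∩ {n0,n1,n2} = {n0,n1}; idom=n1
  n4: preds {n3,n6}: {n0,n1,n3} ∩ {n0,n1,n3,n4,n6} = {n0,n1,n3}; idom=n3
  n8: preds {n2,n7}: {n0,n1,n2} ∩ {n0,n1,n3,n4,n7} = {n0,n1}; idom=n1

DF walk-up:
  join n1 pred n0: · stop@n0
  join n1 pred n5: n5→n2→n1 stop@n0
  join n3 pred n1: · stop@n1
  join n3 pred n2: n2 stop@n1
  join n4 pred n3: · stop@n3
  join n4 pred n6: n6→n4 stop@n3
  join n8 pred n2: n2 stop@n1
  join n8 pred n7: n7→n4→n3 stop@n1
  n0 → ∅
  n1 → {n1}
  n2 → {n1,n3,n8}
  n3 → {n8}
  n4 → {n4,n8}
  n5 → {n1}
  n6 → {n4}
  n7 → {n8}
  n8 → ∅

DF(n4) = ["n4", "n8"]

Answer: ["n4", "n8"]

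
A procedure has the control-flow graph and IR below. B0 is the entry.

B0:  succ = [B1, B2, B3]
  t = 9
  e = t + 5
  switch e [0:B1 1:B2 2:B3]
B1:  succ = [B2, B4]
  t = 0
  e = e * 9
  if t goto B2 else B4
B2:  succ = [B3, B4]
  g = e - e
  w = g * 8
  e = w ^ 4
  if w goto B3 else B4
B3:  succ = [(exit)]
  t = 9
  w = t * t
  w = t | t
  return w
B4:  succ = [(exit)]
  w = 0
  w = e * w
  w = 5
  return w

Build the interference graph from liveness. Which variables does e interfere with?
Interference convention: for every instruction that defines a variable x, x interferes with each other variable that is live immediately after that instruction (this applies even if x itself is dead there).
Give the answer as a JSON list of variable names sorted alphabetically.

Answer: ["t", "w"]

Analysis:
Per-block:
  B0: {e,t} / ∅
  B1: {e,t} / {e}
  B2: {e,g,w} / {e}
  B3: {t,w} / ∅
  B4: {w} / {e}

Live sets:
  live B0: ∅→{e}
  live B1: {e}→{e}
  live B2: {e}→{e}
  live B3: ∅→∅
  live B4: {e}→∅

Interference:
  e — {t,w}
  g — ∅
  t — {e,w}
  w — {e,t}

N(e) = ["t", "w"]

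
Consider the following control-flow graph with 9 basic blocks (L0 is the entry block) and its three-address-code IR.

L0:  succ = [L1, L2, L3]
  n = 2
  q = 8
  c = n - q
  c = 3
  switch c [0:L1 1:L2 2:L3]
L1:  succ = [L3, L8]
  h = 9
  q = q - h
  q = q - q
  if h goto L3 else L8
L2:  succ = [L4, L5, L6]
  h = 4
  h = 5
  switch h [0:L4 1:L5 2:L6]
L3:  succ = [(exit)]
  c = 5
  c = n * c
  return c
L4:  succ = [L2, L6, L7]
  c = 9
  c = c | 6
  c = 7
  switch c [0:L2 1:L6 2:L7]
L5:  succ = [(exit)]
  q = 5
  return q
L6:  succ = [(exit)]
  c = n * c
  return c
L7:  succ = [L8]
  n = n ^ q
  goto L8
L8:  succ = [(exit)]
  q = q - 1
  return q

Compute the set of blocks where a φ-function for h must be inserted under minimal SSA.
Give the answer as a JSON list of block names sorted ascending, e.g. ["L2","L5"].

Answer: ["L2", "L3", "L8"]

Derivation:
idom tree: L1←L0 L2←L0 L3←L0 L4←L2 L5←L2 L6←L2 L7←L4 L8←L0
Dom at joins:
  L2: preds {L0,L4}: {L0} ∩ {L0,L2,L4} = {L0}; idom=L0
  L3: preds {L0,L1}: {L0} ∩ {L0,L1} = {L0}; idom=L0
  L6: preds {L2,L4}: {L0,L2} ∩ {L0,L2,L4} = {L0,L2}; idom=L2
  L8: preds {L1,L7}: {L0,L1} ∩ {L0,L2,L4,L7} = {L0}; idom=L0

DF walk-up:
  L2←L0: walk · to L0
  L2←L4: walk L4→L2 to L0
  L3←L0: walk · to L0
  L3←L1: walk L1 to L0
  L6←L2: walk · to L2
  L6←L4: walk L4 to L2
  L8←L1: walk L1 to L0
  L8←L7: walk L7→L4→L2 to L0
  DF(L0)=∅
  DF(L1)={L3,L8}
  DF(L2)={L2,L8}
  DF(L3)=∅
  DF(L4)={L2,L6,L8}
  DF(L5)=∅
  DF(L6)=∅
  DF(L7)={L8}
  DF(L8)=∅

φ for h: defs {L1,L2}
  DF⁺ = {L2,L3,L8}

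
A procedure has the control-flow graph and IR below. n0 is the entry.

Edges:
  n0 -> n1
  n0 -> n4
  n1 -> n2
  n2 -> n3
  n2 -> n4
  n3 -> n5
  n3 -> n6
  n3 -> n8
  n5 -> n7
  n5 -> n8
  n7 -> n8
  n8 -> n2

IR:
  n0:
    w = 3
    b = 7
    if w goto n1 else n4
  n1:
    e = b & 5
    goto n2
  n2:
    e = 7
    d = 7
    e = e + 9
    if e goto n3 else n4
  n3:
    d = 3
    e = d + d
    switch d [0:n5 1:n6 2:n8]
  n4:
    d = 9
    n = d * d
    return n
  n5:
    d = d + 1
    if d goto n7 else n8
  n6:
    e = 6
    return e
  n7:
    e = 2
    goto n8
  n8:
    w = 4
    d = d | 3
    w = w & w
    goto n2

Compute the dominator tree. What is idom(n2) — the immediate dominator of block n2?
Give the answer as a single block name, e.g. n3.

Answer: n1

Analysis:
idom tree: n1←n0 n2←n1 n3←n2 n4←n0 n5←n3 n6←n3 n7←n5 n8←n3
Join-block Dom:
  n2: preds {n1,n8}: {n0,n1} ∩ {n0,n1,n2,n3,n8} = {n0,n1}; idom=n1
  n4: preds {n0,n2}: {n0} ∩ {n0,n1,n2} = {n0}; idom=n0
  n8: preds {n3,n5,n7}: {n0,n1,n2,n3} ∩ {n0,n1,n2,n3,n5} ∩ {n0,n1,n2,n3,n5,n7} = {n0,n1,n2,n3}; idom=n3

idom(n2) = n1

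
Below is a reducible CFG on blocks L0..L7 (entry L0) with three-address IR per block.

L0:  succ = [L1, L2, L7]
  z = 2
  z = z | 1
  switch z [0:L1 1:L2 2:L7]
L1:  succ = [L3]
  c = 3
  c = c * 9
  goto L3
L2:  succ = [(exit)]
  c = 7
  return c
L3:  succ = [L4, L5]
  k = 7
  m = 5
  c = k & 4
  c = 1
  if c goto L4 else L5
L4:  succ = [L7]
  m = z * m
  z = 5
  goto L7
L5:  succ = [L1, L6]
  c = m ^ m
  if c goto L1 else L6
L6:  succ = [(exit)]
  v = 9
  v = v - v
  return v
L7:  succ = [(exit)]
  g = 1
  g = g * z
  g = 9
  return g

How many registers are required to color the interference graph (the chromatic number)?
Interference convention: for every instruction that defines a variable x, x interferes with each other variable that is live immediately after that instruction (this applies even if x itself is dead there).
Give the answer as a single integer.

Block summaries:
  L0: {z} / ∅
  L1: {c} / ∅
  L2: {c} / ∅
  L3: {c,k,m} / ∅
  L4: {m,z} / {m,z}
  L5: {c} / {m}
  L6: {v} / ∅
  L7: {g} / {z}

Live sets:
  live L0: ∅→{z}
  live L1: {z}→{z}
  live L2: ∅→∅
  live L3: {z}→{m,z}
  live L4: {m,z}→{z}
  live L5: {m,z}→{z}
  live L6: ∅→∅
  live L7: {z}→∅

Interfere edges:
  c — {m,z}
  g — {z}
  k — {m,z}
  m — {c,k,z}
  v — ∅
  z — {c,g,k,m}

Chromatic number:
  clique {c,m,z} ⇒ need ≥ 3
  3-colouring: R0={v,z}  R1={g,m}  R2={c,k}
  χ = 3

Answer: 3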